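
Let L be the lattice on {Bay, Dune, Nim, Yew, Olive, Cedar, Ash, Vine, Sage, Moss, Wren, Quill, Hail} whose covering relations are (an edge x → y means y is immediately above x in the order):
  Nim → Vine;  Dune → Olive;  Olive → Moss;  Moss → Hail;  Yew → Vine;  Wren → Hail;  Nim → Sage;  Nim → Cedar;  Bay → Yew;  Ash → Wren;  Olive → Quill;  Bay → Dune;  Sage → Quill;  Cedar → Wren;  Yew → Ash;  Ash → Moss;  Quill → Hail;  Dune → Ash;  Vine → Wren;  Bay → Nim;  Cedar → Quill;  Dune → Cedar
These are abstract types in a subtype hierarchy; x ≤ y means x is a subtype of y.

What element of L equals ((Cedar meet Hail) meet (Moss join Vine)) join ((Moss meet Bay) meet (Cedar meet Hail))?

Cedar

Cedar ∧ Hail = Cedar
Moss ∨ Vine = Hail
Cedar ∧ Hail = Cedar
Moss ∧ Bay = Bay
Cedar ∧ Hail = Cedar
Bay ∧ Cedar = Bay
Cedar ∨ Bay = Cedar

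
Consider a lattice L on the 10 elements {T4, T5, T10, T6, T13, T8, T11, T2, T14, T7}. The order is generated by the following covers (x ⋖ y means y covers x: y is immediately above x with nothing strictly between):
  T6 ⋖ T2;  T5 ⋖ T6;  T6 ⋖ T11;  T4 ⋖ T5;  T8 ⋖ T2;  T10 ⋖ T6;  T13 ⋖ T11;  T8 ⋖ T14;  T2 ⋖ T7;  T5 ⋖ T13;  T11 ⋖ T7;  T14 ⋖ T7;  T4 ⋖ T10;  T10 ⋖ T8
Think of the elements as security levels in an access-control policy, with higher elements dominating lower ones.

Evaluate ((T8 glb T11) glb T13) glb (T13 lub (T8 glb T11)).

T4

T8 ∧ T11 = T10
T10 ∧ T13 = T4
T8 ∧ T11 = T10
T13 ∨ T10 = T11
T4 ∧ T11 = T4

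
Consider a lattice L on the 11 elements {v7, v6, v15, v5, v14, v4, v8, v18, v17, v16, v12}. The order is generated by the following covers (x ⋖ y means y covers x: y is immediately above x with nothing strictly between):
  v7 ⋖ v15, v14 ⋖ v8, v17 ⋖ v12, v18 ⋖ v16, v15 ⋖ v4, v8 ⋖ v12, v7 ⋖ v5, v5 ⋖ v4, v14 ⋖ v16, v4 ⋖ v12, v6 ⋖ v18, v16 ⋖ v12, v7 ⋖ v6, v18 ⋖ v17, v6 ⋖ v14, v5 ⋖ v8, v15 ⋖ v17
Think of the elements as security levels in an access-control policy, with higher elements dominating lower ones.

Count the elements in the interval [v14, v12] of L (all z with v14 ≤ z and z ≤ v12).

4

The interval [v14, v12] = {v12, v14, v16, v8}, which has 4 elements.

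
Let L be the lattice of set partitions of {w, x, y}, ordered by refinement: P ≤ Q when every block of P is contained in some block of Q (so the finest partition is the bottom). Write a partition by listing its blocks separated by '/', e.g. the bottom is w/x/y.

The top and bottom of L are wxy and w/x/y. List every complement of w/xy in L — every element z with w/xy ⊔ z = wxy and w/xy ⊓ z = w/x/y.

Need z with w/xy ∨ z = wxy and w/xy ∧ z = w/x/y.
Checking each element gives: wx/y, wy/x.

wx/y, wy/x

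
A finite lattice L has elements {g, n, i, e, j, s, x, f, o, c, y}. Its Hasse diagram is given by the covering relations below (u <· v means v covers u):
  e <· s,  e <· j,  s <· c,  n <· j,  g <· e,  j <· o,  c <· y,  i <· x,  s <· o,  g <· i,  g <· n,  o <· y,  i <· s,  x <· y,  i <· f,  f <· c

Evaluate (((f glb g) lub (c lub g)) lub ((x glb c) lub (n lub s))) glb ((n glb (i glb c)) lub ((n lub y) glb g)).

f ∧ g = g
c ∨ g = c
g ∨ c = c
x ∧ c = i
n ∨ s = o
i ∨ o = o
c ∨ o = y
i ∧ c = i
n ∧ i = g
n ∨ y = y
y ∧ g = g
g ∨ g = g
y ∧ g = g

g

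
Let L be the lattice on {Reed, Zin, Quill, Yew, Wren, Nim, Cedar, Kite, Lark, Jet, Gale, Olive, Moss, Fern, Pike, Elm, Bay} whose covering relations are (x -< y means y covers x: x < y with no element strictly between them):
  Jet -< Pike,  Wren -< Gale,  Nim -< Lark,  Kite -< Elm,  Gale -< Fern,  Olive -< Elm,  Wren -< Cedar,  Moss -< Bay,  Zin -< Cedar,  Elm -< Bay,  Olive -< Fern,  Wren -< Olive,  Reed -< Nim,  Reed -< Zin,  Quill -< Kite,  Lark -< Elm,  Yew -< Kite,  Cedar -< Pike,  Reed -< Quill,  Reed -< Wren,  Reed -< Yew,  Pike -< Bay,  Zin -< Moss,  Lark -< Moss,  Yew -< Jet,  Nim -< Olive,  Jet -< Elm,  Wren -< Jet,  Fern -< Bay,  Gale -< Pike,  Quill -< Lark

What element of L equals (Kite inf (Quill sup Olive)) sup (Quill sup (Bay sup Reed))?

Quill ∨ Olive = Elm
Kite ∧ Elm = Kite
Bay ∨ Reed = Bay
Quill ∨ Bay = Bay
Kite ∨ Bay = Bay

Bay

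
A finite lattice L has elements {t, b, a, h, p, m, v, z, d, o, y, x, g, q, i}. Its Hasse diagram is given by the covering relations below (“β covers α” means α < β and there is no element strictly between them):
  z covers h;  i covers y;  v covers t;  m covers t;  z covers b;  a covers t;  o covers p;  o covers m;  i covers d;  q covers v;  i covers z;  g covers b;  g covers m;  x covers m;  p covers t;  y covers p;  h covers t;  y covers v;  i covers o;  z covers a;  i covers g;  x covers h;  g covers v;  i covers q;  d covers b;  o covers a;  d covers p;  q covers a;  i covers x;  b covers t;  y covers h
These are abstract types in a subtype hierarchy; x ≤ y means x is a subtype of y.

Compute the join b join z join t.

z

Common upper bounds of {b, z, t}: i, z.
The least among these is z.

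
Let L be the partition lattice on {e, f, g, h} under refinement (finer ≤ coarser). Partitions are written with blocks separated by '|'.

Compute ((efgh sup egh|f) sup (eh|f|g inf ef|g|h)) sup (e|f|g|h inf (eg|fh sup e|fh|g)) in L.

efgh

efgh ∨ egh|f = efgh
eh|f|g ∧ ef|g|h = e|f|g|h
efgh ∨ e|f|g|h = efgh
eg|fh ∨ e|fh|g = eg|fh
e|f|g|h ∧ eg|fh = e|f|g|h
efgh ∨ e|f|g|h = efgh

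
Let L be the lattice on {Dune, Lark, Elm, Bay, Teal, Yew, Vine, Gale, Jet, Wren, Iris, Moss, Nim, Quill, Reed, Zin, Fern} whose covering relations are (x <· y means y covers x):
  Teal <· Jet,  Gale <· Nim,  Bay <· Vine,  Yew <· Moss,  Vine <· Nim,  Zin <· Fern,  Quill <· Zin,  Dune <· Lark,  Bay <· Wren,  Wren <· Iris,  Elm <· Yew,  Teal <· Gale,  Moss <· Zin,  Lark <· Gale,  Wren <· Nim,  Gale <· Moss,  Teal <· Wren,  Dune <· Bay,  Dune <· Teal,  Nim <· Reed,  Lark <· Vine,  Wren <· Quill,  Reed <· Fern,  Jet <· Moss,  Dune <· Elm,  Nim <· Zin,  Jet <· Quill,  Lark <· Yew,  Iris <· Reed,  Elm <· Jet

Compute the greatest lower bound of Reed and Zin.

Common lower bounds of {Reed, Zin}: Bay, Dune, Gale, Lark, Nim, Teal, Vine, Wren.
The greatest among these is Nim.

Nim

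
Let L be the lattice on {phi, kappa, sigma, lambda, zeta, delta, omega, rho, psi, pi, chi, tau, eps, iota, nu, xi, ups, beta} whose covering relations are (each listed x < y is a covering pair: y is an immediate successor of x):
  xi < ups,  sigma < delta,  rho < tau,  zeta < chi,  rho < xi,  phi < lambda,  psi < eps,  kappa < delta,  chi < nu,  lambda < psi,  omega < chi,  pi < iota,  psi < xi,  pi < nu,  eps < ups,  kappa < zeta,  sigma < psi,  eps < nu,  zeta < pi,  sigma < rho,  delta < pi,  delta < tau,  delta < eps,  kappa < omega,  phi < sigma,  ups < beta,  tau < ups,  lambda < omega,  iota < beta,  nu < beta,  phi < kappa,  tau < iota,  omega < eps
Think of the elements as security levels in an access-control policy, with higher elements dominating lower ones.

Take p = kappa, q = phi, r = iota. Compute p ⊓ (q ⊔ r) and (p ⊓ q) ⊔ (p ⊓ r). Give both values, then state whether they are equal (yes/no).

q ⊔ r = iota, so p ⊓ (q ⊔ r) = kappa ⊓ iota = kappa.
p ⊓ q = phi and p ⊓ r = kappa, so (p ⊓ q) ⊔ (p ⊓ r) = phi ⊔ kappa = kappa.
Equal: yes.

kappa; kappa; yes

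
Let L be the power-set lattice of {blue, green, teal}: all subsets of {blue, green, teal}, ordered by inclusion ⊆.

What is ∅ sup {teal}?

{teal}

Under ⊆, join is union: ∅ ∪ {teal} = {teal}.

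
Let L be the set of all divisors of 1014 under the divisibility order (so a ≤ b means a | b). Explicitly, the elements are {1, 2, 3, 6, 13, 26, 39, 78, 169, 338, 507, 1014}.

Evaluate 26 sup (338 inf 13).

26

338 ∧ 13 = 13
26 ∨ 13 = 26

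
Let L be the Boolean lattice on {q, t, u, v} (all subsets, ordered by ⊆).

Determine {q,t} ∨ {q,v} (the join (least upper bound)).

{q,t,v}

Under ⊆, join is union: {q,t} ∪ {q,v} = {q,t,v}.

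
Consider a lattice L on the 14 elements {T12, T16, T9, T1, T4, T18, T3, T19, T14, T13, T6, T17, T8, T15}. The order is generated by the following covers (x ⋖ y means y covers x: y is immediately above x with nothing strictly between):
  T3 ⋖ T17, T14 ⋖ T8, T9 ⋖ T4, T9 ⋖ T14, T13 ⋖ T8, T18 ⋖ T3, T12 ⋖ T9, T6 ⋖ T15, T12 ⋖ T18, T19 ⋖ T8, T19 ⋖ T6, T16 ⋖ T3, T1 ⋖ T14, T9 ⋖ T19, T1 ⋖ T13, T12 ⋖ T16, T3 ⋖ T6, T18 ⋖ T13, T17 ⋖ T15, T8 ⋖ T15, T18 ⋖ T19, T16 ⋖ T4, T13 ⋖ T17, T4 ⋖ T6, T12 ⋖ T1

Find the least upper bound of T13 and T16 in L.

T17

Common upper bounds of {T13, T16}: T15, T17.
The least among these is T17.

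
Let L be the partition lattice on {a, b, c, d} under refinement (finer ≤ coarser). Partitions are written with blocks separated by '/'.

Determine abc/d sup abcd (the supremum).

The join of abc/d and abcd merges any blocks that overlap across the partitions, giving abcd.

abcd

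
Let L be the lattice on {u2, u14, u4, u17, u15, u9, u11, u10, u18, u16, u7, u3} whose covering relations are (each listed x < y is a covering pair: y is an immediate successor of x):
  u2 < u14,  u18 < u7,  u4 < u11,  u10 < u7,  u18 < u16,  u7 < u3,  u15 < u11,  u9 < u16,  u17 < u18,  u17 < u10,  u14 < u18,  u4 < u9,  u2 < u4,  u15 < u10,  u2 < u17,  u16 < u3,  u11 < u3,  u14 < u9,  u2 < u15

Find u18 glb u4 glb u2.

u2

Common lower bounds of {u18, u4, u2}: u2.
The greatest among these is u2.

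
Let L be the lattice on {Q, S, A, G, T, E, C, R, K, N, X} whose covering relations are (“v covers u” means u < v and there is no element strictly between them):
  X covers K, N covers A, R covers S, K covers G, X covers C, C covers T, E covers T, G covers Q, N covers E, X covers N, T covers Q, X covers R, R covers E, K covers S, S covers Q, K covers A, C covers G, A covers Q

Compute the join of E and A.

N

Common upper bounds of {E, A}: N, X.
The least among these is N.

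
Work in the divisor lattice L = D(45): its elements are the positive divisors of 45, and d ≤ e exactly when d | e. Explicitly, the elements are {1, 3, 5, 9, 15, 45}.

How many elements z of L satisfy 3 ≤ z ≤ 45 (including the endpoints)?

4

The interval [3, 45] = {15, 3, 45, 9}, which has 4 elements.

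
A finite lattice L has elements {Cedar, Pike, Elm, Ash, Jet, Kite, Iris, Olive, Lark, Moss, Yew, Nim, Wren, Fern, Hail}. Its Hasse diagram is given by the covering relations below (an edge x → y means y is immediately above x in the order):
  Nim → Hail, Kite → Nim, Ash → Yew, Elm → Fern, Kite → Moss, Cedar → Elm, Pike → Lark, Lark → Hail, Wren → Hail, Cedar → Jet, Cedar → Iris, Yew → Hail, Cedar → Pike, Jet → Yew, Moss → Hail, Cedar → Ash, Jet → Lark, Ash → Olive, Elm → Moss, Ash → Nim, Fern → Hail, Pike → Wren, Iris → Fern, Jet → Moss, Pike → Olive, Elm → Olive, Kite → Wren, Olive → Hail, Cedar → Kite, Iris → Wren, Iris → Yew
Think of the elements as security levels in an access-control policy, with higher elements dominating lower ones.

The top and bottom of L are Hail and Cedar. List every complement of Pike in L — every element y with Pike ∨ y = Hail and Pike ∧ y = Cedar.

Fern, Moss, Nim, Yew

Need y with Pike ∨ y = Hail and Pike ∧ y = Cedar.
Checking each element gives: Fern, Moss, Nim, Yew.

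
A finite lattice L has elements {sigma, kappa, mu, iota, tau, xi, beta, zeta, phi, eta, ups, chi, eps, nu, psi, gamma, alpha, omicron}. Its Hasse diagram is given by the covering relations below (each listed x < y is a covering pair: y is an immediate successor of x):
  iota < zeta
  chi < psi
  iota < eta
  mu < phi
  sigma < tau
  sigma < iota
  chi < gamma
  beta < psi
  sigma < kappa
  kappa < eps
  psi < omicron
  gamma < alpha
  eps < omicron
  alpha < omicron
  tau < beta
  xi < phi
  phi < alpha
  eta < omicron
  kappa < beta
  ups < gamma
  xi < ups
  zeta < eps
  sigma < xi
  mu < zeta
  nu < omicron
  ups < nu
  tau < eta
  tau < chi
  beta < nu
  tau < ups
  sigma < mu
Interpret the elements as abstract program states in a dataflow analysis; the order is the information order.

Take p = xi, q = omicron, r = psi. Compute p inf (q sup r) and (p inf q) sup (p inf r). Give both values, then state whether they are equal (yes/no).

q sup r = omicron, so p inf (q sup r) = xi inf omicron = xi.
p inf q = xi and p inf r = sigma, so (p inf q) sup (p inf r) = xi sup sigma = xi.
Equal: yes.

xi; xi; yes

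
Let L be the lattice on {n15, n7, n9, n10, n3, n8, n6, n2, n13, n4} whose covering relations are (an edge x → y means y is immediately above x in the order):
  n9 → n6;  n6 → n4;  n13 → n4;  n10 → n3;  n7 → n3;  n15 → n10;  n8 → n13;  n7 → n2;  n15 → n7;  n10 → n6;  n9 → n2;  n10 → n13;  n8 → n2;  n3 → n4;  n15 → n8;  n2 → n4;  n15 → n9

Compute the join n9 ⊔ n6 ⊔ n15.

Common upper bounds of {n9, n6, n15}: n4, n6.
The least among these is n6.

n6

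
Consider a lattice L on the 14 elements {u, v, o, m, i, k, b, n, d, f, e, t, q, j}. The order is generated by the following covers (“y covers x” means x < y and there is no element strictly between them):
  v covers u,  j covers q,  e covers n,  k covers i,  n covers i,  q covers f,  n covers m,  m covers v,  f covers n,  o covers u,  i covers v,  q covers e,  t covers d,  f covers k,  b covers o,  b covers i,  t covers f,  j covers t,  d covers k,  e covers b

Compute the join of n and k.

Common upper bounds of {n, k}: f, j, q, t.
The least among these is f.

f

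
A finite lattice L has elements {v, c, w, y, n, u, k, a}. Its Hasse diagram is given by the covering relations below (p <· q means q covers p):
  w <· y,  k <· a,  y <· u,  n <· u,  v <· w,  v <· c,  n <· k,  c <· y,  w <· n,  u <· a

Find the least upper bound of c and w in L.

y

Common upper bounds of {c, w}: a, u, y.
The least among these is y.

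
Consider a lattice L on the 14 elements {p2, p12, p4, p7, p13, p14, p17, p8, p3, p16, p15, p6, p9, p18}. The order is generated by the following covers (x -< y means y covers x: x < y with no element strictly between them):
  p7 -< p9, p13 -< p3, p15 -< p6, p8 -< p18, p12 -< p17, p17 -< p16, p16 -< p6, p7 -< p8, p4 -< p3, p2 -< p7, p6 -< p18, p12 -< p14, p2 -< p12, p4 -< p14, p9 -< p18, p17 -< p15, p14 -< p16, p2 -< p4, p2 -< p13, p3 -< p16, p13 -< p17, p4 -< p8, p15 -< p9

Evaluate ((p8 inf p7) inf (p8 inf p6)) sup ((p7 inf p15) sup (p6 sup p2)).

p8 ∧ p7 = p7
p8 ∧ p6 = p4
p7 ∧ p4 = p2
p7 ∧ p15 = p2
p6 ∨ p2 = p6
p2 ∨ p6 = p6
p2 ∨ p6 = p6

p6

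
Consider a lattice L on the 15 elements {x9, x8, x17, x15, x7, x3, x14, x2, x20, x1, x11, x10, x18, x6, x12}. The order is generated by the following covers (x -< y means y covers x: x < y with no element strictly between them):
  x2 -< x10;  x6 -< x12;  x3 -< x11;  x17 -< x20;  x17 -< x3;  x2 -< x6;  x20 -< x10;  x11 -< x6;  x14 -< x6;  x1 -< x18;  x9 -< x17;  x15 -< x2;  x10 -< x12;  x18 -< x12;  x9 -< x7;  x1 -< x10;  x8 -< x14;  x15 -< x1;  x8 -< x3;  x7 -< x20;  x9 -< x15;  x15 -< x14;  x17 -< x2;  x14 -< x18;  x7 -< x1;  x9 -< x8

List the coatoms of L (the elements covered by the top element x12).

x10, x18, x6

The coatoms are exactly the elements covered by x12: x10, x18, x6.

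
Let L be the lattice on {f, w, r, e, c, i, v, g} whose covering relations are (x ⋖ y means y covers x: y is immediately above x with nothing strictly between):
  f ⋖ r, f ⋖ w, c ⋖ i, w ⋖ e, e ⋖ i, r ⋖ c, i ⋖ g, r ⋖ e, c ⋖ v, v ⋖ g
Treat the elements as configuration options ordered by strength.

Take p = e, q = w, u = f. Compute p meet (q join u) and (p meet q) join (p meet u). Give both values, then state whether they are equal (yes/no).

w; w; yes

q join u = w, so p meet (q join u) = e meet w = w.
p meet q = w and p meet u = f, so (p meet q) join (p meet u) = w join f = w.
Equal: yes.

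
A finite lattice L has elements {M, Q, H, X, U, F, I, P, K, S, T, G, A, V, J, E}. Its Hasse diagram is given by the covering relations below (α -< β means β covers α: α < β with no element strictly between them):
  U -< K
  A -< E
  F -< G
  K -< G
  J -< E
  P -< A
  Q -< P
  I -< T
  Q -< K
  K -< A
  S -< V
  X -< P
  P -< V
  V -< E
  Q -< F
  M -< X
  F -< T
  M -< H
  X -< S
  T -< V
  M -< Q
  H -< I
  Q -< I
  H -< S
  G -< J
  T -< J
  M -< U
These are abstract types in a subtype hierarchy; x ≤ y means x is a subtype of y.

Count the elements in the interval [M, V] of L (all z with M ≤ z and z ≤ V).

10

The interval [M, V] = {F, H, I, M, P, Q, S, T, V, X}, which has 10 elements.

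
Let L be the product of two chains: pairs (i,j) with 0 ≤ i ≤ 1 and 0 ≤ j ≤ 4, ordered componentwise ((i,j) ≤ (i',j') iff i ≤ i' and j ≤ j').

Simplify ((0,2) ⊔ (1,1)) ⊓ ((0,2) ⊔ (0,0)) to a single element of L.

(0,2) ∨ (1,1) = (1,2)
(0,2) ∨ (0,0) = (0,2)
(1,2) ∧ (0,2) = (0,2)

(0,2)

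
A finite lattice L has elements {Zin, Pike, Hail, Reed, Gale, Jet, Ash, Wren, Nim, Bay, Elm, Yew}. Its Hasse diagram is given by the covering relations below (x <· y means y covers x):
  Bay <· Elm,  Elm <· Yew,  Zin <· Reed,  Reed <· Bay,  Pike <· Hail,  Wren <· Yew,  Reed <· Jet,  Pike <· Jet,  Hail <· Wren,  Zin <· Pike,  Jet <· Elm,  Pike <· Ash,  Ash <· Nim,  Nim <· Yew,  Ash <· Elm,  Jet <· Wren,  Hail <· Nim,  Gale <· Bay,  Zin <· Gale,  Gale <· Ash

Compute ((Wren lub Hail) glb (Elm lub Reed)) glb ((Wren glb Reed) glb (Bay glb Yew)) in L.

Reed

Wren ∨ Hail = Wren
Elm ∨ Reed = Elm
Wren ∧ Elm = Jet
Wren ∧ Reed = Reed
Bay ∧ Yew = Bay
Reed ∧ Bay = Reed
Jet ∧ Reed = Reed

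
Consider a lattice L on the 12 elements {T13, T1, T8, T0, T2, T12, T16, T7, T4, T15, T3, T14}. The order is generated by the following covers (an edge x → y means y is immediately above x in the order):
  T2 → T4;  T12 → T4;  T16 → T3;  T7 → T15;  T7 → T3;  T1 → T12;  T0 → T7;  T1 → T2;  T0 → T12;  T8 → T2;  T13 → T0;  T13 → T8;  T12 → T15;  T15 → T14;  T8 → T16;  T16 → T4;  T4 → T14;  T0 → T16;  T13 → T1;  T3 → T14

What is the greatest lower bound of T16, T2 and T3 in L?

T8

Common lower bounds of {T16, T2, T3}: T13, T8.
The greatest among these is T8.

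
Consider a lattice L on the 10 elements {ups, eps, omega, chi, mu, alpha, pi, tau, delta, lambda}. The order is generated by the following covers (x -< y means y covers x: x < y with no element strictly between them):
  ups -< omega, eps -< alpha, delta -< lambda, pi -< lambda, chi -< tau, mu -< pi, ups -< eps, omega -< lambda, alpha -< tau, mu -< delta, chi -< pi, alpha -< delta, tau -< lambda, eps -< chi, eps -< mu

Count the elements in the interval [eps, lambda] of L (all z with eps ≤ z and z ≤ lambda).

The interval [eps, lambda] = {alpha, chi, delta, eps, lambda, mu, pi, tau}, which has 8 elements.

8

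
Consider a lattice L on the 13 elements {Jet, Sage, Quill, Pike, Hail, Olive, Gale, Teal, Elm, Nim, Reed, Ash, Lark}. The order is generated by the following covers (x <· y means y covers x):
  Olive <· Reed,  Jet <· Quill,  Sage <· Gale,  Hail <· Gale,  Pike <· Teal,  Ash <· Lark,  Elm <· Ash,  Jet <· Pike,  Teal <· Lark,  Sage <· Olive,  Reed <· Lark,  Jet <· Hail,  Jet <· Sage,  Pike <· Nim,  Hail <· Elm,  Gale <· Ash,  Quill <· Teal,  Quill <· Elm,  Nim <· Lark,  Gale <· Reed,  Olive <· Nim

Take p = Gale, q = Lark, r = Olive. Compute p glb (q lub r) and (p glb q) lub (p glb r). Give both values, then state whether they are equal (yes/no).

Gale; Gale; yes

q lub r = Lark, so p glb (q lub r) = Gale glb Lark = Gale.
p glb q = Gale and p glb r = Sage, so (p glb q) lub (p glb r) = Gale lub Sage = Gale.
Equal: yes.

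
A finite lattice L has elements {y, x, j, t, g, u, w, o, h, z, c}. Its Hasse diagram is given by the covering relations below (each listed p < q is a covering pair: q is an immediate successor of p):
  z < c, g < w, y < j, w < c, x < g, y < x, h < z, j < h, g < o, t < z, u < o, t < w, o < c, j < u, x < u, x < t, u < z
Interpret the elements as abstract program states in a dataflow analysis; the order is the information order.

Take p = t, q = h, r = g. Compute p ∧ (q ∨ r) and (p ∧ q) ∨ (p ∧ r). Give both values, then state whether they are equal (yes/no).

t; x; no

q ∨ r = c, so p ∧ (q ∨ r) = t ∧ c = t.
p ∧ q = y and p ∧ r = x, so (p ∧ q) ∨ (p ∧ r) = y ∨ x = x.
Equal: no.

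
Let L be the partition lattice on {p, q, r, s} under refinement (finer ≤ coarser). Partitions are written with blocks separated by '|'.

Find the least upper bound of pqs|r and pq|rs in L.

pqrs

Common upper bounds of {pqs|r, pq|rs}: pqrs.
The least among these is pqrs.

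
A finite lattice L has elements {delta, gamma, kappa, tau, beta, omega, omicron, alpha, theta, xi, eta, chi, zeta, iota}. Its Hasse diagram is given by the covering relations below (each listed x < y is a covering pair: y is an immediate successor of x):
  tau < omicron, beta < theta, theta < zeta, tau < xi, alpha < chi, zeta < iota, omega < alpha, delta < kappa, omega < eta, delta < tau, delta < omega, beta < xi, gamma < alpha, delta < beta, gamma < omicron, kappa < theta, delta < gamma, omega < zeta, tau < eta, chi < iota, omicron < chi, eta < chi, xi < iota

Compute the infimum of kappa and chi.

Common lower bounds of {kappa, chi}: delta.
The greatest among these is delta.

delta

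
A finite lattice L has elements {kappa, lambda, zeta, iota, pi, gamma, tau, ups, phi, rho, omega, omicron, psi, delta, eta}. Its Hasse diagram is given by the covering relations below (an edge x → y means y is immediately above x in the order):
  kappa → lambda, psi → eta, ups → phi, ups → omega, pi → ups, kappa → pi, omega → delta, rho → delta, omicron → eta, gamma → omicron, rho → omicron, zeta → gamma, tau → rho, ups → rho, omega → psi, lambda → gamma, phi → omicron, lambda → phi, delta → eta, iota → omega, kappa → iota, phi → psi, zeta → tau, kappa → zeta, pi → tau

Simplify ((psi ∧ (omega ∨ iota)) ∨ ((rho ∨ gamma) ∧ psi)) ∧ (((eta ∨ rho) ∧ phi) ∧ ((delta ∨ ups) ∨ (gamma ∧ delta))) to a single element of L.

omega ∨ iota = omega
psi ∧ omega = omega
rho ∨ gamma = omicron
omicron ∧ psi = phi
omega ∨ phi = psi
eta ∨ rho = eta
eta ∧ phi = phi
delta ∨ ups = delta
gamma ∧ delta = zeta
delta ∨ zeta = delta
phi ∧ delta = ups
psi ∧ ups = ups

ups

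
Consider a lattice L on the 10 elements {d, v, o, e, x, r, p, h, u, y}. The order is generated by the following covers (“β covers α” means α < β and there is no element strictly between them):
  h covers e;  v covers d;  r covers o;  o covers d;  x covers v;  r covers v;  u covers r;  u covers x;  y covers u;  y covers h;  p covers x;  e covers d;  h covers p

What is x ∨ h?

Common upper bounds of {x, h}: h, y.
The least among these is h.

h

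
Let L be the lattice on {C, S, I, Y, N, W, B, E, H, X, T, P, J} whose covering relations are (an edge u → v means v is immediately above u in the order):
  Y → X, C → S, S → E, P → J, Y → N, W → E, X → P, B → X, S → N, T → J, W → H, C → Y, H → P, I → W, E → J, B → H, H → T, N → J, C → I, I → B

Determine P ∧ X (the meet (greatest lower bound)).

Common lower bounds of {P, X}: B, C, I, X, Y.
The greatest among these is X.

X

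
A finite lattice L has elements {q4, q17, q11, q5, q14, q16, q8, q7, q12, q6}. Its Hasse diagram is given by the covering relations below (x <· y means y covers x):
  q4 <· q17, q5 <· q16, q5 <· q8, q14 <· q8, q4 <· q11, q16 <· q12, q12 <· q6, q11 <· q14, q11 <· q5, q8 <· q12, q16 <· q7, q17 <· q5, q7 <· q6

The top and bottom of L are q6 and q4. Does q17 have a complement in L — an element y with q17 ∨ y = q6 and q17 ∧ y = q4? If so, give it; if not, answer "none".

none

For every candidate y, either q17 ∨ y ≠ q6 or q17 ∧ y ≠ q4; no complement exists.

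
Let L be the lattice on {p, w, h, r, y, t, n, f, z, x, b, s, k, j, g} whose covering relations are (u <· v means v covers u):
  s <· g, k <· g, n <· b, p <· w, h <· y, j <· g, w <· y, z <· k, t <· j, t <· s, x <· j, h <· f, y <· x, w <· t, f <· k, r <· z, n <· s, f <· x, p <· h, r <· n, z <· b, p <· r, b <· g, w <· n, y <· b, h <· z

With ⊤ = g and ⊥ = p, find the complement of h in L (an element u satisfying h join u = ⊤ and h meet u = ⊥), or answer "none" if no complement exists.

s

Need u with h ∨ u = g and h ∧ u = p.
Checking each element gives: s.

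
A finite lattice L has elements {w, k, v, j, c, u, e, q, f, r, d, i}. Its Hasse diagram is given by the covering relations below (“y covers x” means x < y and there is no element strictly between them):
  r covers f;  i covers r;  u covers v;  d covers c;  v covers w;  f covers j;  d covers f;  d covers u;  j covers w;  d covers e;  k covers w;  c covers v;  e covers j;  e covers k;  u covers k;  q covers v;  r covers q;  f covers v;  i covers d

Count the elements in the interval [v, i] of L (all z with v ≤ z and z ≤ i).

The interval [v, i] = {c, d, f, i, q, r, u, v}, which has 8 elements.

8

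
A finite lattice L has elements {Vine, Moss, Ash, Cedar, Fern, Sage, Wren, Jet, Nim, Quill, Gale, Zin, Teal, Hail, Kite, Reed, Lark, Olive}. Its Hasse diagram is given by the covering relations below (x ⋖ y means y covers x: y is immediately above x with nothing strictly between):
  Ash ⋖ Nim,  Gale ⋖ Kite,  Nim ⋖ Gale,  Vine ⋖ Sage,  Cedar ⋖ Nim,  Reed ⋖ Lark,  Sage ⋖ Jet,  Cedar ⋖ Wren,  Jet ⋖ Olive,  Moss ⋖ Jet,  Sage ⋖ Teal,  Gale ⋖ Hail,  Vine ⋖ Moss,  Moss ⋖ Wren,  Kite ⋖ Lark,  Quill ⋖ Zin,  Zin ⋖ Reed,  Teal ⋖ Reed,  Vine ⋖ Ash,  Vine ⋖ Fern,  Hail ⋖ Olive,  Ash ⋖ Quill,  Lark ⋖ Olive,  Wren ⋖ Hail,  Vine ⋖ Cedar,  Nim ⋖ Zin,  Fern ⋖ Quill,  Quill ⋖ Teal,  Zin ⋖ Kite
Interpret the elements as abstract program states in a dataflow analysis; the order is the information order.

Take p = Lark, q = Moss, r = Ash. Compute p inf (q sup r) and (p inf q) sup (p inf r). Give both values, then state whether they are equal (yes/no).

q sup r = Hail, so p inf (q sup r) = Lark inf Hail = Gale.
p inf q = Vine and p inf r = Ash, so (p inf q) sup (p inf r) = Vine sup Ash = Ash.
Equal: no.

Gale; Ash; no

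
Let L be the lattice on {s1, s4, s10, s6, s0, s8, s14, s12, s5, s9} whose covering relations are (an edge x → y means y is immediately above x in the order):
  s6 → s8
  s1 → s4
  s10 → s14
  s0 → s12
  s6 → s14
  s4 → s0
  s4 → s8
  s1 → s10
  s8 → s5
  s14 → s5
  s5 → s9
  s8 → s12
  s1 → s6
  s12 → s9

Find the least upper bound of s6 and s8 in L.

s8

Common upper bounds of {s6, s8}: s12, s5, s8, s9.
The least among these is s8.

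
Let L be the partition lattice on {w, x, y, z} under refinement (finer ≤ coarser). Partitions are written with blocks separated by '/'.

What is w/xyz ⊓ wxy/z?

The meet (common refinement) of w/xyz and wxy/z intersects blocks pairwise, giving w/xy/z.

w/xy/z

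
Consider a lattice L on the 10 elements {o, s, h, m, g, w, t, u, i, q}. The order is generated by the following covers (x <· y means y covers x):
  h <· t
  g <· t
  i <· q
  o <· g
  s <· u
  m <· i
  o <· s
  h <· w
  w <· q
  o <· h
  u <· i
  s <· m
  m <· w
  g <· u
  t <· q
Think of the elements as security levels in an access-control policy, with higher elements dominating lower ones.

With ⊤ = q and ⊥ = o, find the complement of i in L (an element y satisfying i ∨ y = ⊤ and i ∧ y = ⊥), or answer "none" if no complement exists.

Need y with i ∨ y = q and i ∧ y = o.
Checking each element gives: h.

h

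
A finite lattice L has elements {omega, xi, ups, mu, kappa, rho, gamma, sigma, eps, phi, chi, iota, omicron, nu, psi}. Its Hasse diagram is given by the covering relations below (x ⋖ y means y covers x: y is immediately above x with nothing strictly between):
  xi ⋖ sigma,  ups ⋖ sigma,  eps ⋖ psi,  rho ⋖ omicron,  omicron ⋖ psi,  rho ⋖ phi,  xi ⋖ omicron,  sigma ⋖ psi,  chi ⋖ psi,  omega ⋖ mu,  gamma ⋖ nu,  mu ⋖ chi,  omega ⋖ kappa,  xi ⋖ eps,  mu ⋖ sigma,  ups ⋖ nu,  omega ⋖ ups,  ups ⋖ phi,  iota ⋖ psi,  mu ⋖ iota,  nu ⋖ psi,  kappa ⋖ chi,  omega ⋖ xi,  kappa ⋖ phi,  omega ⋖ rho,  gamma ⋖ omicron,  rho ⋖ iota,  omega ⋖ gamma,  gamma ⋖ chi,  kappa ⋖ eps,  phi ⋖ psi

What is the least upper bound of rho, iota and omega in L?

Common upper bounds of {rho, iota, omega}: iota, psi.
The least among these is iota.

iota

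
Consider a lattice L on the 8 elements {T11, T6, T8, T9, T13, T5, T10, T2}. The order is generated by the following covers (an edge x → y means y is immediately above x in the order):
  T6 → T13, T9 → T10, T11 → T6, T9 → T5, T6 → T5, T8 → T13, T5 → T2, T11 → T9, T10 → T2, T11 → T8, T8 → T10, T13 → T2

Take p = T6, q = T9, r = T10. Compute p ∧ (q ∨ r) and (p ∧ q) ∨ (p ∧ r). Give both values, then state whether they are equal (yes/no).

q ∨ r = T10, so p ∧ (q ∨ r) = T6 ∧ T10 = T11.
p ∧ q = T11 and p ∧ r = T11, so (p ∧ q) ∨ (p ∧ r) = T11 ∨ T11 = T11.
Equal: yes.

T11; T11; yes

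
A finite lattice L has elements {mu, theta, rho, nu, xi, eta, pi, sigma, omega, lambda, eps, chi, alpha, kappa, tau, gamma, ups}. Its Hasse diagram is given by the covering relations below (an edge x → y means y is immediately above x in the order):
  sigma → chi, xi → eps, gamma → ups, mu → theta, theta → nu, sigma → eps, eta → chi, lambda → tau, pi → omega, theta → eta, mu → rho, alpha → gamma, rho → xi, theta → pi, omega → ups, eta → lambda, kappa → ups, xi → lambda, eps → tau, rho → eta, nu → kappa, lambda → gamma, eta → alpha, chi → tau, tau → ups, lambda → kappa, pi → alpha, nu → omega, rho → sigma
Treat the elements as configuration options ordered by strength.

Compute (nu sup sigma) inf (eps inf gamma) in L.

xi

nu ∨ sigma = ups
eps ∧ gamma = xi
ups ∧ xi = xi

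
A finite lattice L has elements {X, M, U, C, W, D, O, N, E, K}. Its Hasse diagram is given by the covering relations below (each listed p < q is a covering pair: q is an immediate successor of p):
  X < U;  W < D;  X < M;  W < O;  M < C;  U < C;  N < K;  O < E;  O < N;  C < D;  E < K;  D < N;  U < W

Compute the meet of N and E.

Common lower bounds of {N, E}: O, U, W, X.
The greatest among these is O.

O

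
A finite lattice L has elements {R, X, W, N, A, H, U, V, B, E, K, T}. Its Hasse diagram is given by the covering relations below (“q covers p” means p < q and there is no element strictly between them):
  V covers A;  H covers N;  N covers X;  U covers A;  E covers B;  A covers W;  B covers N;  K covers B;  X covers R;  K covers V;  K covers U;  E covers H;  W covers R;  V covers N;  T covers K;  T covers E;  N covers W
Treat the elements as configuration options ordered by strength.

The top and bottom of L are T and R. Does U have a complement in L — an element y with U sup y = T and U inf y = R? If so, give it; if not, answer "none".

none

For every candidate y, either U ∨ y ≠ T or U ∧ y ≠ R; no complement exists.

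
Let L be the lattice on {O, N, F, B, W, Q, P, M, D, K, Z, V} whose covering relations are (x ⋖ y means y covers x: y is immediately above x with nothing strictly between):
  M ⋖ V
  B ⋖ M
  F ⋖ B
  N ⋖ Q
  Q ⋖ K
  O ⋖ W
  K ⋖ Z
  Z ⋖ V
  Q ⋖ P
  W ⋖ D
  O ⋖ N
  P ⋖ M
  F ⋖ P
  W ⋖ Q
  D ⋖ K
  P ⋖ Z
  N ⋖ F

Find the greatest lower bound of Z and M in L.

Common lower bounds of {Z, M}: F, N, O, P, Q, W.
The greatest among these is P.

P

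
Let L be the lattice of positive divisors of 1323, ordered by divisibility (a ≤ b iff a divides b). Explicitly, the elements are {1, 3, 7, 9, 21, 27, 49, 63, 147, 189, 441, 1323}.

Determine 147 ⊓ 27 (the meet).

In the divisibility order, the meet is the greatest common divisor: gcd(147, 27) = 3.

3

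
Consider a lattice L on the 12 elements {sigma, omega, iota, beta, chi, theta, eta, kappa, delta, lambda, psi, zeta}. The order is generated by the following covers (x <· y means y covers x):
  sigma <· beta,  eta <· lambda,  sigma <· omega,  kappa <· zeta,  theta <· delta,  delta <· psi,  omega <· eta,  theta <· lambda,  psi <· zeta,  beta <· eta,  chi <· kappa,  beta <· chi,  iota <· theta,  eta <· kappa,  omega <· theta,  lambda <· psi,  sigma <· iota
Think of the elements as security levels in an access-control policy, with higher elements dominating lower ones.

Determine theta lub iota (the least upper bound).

Common upper bounds of {theta, iota}: delta, lambda, psi, theta, zeta.
The least among these is theta.

theta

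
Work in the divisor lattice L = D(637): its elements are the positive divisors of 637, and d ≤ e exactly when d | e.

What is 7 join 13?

91

In the divisibility order, the join is the least common multiple: lcm(7, 13) = 91.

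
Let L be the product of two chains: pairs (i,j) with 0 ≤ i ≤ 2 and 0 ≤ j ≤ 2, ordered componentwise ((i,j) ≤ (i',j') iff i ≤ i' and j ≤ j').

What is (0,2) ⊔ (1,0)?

(1,2)

In a product of chains, the join is componentwise max, giving (1,2).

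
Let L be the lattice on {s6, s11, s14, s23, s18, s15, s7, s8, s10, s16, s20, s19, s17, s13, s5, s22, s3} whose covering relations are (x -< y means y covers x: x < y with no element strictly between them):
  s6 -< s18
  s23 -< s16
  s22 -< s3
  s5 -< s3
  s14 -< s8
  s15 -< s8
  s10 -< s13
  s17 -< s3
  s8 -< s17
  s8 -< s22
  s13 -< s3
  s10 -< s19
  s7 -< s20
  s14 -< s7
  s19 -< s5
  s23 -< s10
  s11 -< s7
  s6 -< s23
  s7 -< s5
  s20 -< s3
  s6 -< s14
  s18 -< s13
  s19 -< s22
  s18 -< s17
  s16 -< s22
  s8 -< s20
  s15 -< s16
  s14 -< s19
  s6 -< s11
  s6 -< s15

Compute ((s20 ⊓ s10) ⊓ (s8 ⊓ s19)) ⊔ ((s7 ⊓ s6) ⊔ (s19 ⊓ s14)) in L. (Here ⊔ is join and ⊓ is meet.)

s14

s20 ∧ s10 = s6
s8 ∧ s19 = s14
s6 ∧ s14 = s6
s7 ∧ s6 = s6
s19 ∧ s14 = s14
s6 ∨ s14 = s14
s6 ∨ s14 = s14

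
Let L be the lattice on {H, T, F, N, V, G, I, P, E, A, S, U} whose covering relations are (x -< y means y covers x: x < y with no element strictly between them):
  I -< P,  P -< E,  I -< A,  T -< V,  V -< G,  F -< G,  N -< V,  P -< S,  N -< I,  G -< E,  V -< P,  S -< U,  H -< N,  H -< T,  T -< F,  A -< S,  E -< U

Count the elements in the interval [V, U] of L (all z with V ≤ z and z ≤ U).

6

The interval [V, U] = {E, G, P, S, U, V}, which has 6 elements.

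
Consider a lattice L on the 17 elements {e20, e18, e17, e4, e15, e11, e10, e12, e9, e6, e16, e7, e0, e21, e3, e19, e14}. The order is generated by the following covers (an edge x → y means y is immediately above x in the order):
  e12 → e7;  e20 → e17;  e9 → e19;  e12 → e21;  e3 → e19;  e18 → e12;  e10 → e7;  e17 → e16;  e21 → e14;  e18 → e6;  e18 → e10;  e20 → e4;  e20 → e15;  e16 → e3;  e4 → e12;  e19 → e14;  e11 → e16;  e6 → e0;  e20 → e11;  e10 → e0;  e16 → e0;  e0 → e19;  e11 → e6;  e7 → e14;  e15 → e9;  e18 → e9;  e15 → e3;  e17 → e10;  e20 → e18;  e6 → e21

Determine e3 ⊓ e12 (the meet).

e20

Common lower bounds of {e3, e12}: e20.
The greatest among these is e20.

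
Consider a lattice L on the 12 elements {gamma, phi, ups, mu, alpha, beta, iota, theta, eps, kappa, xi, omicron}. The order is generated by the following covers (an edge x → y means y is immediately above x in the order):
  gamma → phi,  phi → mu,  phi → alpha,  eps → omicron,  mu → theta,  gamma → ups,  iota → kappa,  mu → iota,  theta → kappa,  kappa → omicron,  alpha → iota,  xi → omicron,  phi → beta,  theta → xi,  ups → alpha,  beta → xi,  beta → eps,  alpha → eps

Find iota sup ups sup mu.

iota

Common upper bounds of {iota, ups, mu}: iota, kappa, omicron.
The least among these is iota.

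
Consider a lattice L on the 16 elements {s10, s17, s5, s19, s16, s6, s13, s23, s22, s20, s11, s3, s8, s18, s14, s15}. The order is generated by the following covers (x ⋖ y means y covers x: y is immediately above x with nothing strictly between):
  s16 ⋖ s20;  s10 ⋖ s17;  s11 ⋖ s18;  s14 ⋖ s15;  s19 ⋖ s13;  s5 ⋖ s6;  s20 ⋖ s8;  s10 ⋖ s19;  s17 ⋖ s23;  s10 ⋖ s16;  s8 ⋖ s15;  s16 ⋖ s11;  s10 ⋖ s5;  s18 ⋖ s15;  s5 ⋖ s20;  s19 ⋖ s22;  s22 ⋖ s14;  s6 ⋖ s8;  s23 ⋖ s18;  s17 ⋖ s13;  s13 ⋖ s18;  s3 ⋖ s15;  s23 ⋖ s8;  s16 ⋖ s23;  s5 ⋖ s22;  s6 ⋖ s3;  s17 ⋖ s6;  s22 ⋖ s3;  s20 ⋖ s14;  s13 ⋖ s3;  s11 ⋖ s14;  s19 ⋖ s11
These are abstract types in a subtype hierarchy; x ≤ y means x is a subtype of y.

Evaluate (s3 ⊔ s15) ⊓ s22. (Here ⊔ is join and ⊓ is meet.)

s3 ∨ s15 = s15
s15 ∧ s22 = s22

s22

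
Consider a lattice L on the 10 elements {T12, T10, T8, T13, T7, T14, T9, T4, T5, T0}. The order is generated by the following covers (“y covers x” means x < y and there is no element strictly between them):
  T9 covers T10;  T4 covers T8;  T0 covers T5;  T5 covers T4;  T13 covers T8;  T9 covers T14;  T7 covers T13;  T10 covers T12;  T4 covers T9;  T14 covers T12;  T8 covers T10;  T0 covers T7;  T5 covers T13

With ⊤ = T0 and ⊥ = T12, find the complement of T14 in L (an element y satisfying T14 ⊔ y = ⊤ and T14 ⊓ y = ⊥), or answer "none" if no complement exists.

Need y with T14 ∨ y = T0 and T14 ∧ y = T12.
Checking each element gives: T7.

T7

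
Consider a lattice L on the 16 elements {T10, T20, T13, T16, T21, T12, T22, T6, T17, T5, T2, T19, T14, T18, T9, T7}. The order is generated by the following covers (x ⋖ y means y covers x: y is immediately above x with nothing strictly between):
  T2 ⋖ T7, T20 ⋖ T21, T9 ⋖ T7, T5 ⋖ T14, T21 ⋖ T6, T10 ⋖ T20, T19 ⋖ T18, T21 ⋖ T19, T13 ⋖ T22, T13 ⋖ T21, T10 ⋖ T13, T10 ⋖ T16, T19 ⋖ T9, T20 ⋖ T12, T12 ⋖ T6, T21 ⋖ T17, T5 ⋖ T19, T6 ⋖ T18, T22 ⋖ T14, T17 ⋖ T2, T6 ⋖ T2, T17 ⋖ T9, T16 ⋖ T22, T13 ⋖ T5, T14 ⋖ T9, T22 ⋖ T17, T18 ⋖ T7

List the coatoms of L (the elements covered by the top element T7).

T18, T2, T9

The coatoms are exactly the elements covered by T7: T18, T2, T9.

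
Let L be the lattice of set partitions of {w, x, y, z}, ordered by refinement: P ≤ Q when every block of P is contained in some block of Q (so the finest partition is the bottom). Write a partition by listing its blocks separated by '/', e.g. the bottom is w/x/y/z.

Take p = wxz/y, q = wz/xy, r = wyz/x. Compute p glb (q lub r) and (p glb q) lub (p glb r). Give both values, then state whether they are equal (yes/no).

q lub r = wxyz, so p glb (q lub r) = wxz/y glb wxyz = wxz/y.
p glb q = wz/x/y and p glb r = wz/x/y, so (p glb q) lub (p glb r) = wz/x/y lub wz/x/y = wz/x/y.
Equal: no.

wxz/y; wz/x/y; no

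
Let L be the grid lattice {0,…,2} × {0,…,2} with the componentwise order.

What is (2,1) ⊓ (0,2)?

(0,1)

In a product of chains, the meet is componentwise min, giving (0,1).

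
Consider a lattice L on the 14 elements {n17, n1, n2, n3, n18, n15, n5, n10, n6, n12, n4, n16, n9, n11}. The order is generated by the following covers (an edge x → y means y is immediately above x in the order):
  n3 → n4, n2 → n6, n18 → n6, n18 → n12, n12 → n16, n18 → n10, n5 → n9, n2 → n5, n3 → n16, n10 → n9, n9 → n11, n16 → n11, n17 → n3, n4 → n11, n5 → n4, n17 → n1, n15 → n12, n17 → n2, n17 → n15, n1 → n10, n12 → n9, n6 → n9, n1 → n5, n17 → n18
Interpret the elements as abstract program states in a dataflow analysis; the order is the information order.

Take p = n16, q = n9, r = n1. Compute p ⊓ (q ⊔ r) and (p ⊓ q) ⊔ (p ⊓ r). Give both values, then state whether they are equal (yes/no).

n12; n12; yes

q ⊔ r = n9, so p ⊓ (q ⊔ r) = n16 ⊓ n9 = n12.
p ⊓ q = n12 and p ⊓ r = n17, so (p ⊓ q) ⊔ (p ⊓ r) = n12 ⊔ n17 = n12.
Equal: yes.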